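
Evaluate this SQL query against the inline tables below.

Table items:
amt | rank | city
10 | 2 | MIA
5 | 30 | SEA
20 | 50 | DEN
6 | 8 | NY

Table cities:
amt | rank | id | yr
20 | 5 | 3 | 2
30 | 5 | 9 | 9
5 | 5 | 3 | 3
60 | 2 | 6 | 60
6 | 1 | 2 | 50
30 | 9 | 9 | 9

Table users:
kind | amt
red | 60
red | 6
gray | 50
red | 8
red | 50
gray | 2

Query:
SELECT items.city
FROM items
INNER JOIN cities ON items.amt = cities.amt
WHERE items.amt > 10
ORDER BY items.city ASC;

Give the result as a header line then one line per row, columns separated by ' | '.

== RESULT ==
items.city
DEN

Derivation:
After JOIN cities (3 rows):
items.amt | items.rank | items.city | cities.amt | cities.rank | cities.id | cities.yr
5 | 30 | SEA | 5 | 5 | 3 | 3
20 | 50 | DEN | 20 | 5 | 3 | 2
6 | 8 | NY | 6 | 1 | 2 | 50
After WHERE (1 rows):
items.amt | items.rank | items.city | cities.amt | cities.rank | cities.id | cities.yr
20 | 50 | DEN | 20 | 5 | 3 | 2
After SELECT (1 rows):
items.city
DEN
After ORDER BY (1 rows):
items.city
DEN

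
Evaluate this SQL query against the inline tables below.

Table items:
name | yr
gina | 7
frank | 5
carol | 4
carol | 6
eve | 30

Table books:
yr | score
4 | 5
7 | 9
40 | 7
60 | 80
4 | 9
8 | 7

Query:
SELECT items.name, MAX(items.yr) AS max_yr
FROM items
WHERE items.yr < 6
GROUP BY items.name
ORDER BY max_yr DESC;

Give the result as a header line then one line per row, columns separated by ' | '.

After WHERE (2 rows):
items.name | items.yr
frank | 5
carol | 4
After GROUP BY (2 rows):
items.name | max_yr
frank | 5
carol | 4
After ORDER BY (2 rows):
items.name | max_yr
frank | 5
carol | 4

== RESULT ==
items.name | max_yr
frank | 5
carol | 4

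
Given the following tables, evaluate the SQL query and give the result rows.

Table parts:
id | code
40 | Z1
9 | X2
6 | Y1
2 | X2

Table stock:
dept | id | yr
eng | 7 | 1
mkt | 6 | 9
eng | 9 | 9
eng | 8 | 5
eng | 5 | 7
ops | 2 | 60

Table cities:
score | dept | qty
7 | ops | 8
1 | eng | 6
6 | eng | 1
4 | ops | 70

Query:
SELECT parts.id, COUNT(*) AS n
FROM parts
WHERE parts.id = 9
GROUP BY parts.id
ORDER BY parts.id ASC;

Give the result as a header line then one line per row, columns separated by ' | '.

== RESULT ==
parts.id | n
9 | 1

Derivation:
After WHERE (1 rows):
parts.id | parts.code
9 | X2
After GROUP BY (1 rows):
parts.id | n
9 | 1
After ORDER BY (1 rows):
parts.id | n
9 | 1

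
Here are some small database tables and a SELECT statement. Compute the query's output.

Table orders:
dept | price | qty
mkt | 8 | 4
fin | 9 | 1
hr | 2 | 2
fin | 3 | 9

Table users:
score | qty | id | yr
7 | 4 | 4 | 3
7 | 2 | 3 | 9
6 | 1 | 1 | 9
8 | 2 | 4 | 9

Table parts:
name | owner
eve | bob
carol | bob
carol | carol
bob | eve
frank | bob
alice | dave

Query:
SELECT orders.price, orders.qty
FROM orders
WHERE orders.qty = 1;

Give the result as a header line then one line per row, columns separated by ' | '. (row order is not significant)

After WHERE (1 rows):
orders.dept | orders.price | orders.qty
fin | 9 | 1
After SELECT (1 rows):
orders.price | orders.qty
9 | 1

== RESULT ==
orders.price | orders.qty
9 | 1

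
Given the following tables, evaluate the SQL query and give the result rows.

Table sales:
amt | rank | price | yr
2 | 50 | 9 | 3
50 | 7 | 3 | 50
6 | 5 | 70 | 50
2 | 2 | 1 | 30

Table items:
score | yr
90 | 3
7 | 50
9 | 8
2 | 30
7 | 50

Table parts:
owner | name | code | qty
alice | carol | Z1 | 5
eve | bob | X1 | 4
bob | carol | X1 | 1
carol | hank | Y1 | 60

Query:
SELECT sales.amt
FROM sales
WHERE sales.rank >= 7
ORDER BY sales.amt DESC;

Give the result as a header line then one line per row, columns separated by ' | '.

== RESULT ==
sales.amt
50
2

Derivation:
After WHERE (2 rows):
sales.amt | sales.rank | sales.price | sales.yr
2 | 50 | 9 | 3
50 | 7 | 3 | 50
After SELECT (2 rows):
sales.amt
2
50
After ORDER BY (2 rows):
sales.amt
50
2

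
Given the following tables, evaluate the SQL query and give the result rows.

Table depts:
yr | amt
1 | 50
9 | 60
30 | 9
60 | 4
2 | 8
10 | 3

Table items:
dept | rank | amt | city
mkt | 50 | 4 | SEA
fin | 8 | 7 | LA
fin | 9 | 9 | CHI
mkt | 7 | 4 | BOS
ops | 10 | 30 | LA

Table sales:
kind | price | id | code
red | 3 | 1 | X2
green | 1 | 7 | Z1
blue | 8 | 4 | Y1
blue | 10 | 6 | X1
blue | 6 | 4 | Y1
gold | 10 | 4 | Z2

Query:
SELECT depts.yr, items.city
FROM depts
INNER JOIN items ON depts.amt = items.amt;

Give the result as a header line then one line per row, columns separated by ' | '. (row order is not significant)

== RESULT ==
depts.yr | items.city
30 | CHI
60 | SEA
60 | BOS

Derivation:
After JOIN items (3 rows):
depts.yr | depts.amt | items.dept | items.rank | items.amt | items.city
30 | 9 | fin | 9 | 9 | CHI
60 | 4 | mkt | 50 | 4 | SEA
60 | 4 | mkt | 7 | 4 | BOS
After SELECT (3 rows):
depts.yr | items.city
30 | CHI
60 | SEA
60 | BOS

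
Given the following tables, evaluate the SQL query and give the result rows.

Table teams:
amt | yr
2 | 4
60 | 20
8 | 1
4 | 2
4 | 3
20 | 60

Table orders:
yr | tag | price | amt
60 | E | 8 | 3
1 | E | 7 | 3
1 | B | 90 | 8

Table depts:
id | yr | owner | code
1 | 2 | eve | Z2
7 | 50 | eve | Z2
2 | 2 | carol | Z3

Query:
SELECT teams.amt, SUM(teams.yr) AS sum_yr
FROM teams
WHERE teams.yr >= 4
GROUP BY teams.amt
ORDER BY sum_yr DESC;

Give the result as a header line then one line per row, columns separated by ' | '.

After WHERE (3 rows):
teams.amt | teams.yr
2 | 4
60 | 20
20 | 60
After GROUP BY (3 rows):
teams.amt | sum_yr
2 | 4
60 | 20
20 | 60
After ORDER BY (3 rows):
teams.amt | sum_yr
20 | 60
60 | 20
2 | 4

== RESULT ==
teams.amt | sum_yr
20 | 60
60 | 20
2 | 4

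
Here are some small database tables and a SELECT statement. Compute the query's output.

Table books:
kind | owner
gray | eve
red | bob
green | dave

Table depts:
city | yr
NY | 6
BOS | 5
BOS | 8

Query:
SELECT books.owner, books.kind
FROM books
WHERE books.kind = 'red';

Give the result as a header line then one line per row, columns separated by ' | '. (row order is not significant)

== RESULT ==
books.owner | books.kind
bob | red

Derivation:
After WHERE (1 rows):
books.kind | books.owner
red | bob
After SELECT (1 rows):
books.owner | books.kind
bob | red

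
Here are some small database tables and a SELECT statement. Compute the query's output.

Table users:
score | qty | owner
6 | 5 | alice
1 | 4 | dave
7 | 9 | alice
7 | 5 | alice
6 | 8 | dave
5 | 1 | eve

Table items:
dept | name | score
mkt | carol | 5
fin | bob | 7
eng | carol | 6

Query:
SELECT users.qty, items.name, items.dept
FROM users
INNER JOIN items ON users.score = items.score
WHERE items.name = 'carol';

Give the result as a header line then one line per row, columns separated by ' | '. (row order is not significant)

After JOIN items (5 rows):
users.score | users.qty | users.owner | items.dept | items.name | items.score
6 | 5 | alice | eng | carol | 6
7 | 9 | alice | fin | bob | 7
7 | 5 | alice | fin | bob | 7
6 | 8 | dave | eng | carol | 6
5 | 1 | eve | mkt | carol | 5
After WHERE (3 rows):
users.score | users.qty | users.owner | items.dept | items.name | items.score
6 | 5 | alice | eng | carol | 6
6 | 8 | dave | eng | carol | 6
5 | 1 | eve | mkt | carol | 5
After SELECT (3 rows):
users.qty | items.name | items.dept
5 | carol | eng
8 | carol | eng
1 | carol | mkt

== RESULT ==
users.qty | items.name | items.dept
5 | carol | eng
8 | carol | eng
1 | carol | mkt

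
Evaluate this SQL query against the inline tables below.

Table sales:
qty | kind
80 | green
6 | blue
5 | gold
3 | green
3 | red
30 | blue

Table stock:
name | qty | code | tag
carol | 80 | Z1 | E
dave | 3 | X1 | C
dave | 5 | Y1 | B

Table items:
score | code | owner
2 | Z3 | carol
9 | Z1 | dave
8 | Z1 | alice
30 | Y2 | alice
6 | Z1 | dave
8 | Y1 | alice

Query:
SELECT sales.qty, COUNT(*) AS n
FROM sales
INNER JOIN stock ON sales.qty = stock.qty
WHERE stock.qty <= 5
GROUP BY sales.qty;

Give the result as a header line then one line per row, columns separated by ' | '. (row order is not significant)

== RESULT ==
sales.qty | n
5 | 1
3 | 2

Derivation:
After JOIN stock (4 rows):
sales.qty | sales.kind | stock.name | stock.qty | stock.code | stock.tag
80 | green | carol | 80 | Z1 | E
5 | gold | dave | 5 | Y1 | B
3 | green | dave | 3 | X1 | C
3 | red | dave | 3 | X1 | C
After WHERE (3 rows):
sales.qty | sales.kind | stock.name | stock.qty | stock.code | stock.tag
5 | gold | dave | 5 | Y1 | B
3 | green | dave | 3 | X1 | C
3 | red | dave | 3 | X1 | C
After GROUP BY (2 rows):
sales.qty | n
5 | 1
3 | 2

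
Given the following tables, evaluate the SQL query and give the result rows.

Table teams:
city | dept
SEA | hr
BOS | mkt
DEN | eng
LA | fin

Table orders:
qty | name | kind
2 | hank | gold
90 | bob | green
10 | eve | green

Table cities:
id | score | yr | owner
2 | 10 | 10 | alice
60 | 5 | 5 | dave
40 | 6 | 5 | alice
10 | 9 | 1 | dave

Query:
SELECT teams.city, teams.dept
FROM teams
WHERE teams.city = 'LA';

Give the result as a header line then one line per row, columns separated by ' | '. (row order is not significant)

== RESULT ==
teams.city | teams.dept
LA | fin

Derivation:
After WHERE (1 rows):
teams.city | teams.dept
LA | fin
After SELECT (1 rows):
teams.city | teams.dept
LA | fin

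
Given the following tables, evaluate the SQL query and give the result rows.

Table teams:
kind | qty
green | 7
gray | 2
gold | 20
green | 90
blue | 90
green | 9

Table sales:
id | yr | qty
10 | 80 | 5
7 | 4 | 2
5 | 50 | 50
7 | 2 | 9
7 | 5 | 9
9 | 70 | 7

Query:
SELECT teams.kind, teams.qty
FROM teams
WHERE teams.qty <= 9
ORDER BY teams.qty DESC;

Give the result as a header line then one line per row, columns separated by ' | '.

After WHERE (3 rows):
teams.kind | teams.qty
green | 7
gray | 2
green | 9
After SELECT (3 rows):
teams.kind | teams.qty
green | 7
gray | 2
green | 9
After ORDER BY (3 rows):
teams.kind | teams.qty
green | 9
green | 7
gray | 2

== RESULT ==
teams.kind | teams.qty
green | 9
green | 7
gray | 2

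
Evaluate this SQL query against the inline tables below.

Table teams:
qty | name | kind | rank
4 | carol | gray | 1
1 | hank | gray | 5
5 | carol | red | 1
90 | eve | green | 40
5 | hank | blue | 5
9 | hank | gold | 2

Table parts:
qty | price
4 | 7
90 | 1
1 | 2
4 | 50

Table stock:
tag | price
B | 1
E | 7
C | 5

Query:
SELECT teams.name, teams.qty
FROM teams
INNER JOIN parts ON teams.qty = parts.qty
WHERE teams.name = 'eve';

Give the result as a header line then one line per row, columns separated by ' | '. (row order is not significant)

After JOIN parts (4 rows):
teams.qty | teams.name | teams.kind | teams.rank | parts.qty | parts.price
4 | carol | gray | 1 | 4 | 7
4 | carol | gray | 1 | 4 | 50
1 | hank | gray | 5 | 1 | 2
90 | eve | green | 40 | 90 | 1
After WHERE (1 rows):
teams.qty | teams.name | teams.kind | teams.rank | parts.qty | parts.price
90 | eve | green | 40 | 90 | 1
After SELECT (1 rows):
teams.name | teams.qty
eve | 90

== RESULT ==
teams.name | teams.qty
eve | 90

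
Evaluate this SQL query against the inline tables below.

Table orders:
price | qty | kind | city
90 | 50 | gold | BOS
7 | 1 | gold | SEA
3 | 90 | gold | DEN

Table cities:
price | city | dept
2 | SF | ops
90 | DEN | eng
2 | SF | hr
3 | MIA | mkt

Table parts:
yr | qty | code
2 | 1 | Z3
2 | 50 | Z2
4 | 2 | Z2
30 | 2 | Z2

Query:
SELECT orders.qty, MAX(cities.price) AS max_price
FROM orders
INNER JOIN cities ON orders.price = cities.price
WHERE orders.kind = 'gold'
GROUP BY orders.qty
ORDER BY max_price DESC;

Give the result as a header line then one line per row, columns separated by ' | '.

== RESULT ==
orders.qty | max_price
50 | 90
90 | 3

Derivation:
After JOIN cities (2 rows):
orders.price | orders.qty | orders.kind | orders.city | cities.price | cities.city | cities.dept
90 | 50 | gold | BOS | 90 | DEN | eng
3 | 90 | gold | DEN | 3 | MIA | mkt
After WHERE (2 rows):
orders.price | orders.qty | orders.kind | orders.city | cities.price | cities.city | cities.dept
90 | 50 | gold | BOS | 90 | DEN | eng
3 | 90 | gold | DEN | 3 | MIA | mkt
After GROUP BY (2 rows):
orders.qty | max_price
50 | 90
90 | 3
After ORDER BY (2 rows):
orders.qty | max_price
50 | 90
90 | 3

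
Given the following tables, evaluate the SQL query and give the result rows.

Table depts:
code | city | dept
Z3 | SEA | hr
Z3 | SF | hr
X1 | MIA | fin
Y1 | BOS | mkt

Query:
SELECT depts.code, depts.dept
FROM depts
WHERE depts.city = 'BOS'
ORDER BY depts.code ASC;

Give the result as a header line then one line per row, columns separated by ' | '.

== RESULT ==
depts.code | depts.dept
Y1 | mkt

Derivation:
After WHERE (1 rows):
depts.code | depts.city | depts.dept
Y1 | BOS | mkt
After SELECT (1 rows):
depts.code | depts.dept
Y1 | mkt
After ORDER BY (1 rows):
depts.code | depts.dept
Y1 | mkt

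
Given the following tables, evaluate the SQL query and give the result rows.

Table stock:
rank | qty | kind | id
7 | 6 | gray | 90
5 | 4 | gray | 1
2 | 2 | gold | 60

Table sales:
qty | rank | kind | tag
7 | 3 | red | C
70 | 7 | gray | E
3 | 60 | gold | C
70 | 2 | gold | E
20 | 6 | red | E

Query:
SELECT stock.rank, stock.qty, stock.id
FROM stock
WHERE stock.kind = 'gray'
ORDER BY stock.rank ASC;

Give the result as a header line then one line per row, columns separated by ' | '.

== RESULT ==
stock.rank | stock.qty | stock.id
5 | 4 | 1
7 | 6 | 90

Derivation:
After WHERE (2 rows):
stock.rank | stock.qty | stock.kind | stock.id
7 | 6 | gray | 90
5 | 4 | gray | 1
After SELECT (2 rows):
stock.rank | stock.qty | stock.id
7 | 6 | 90
5 | 4 | 1
After ORDER BY (2 rows):
stock.rank | stock.qty | stock.id
5 | 4 | 1
7 | 6 | 90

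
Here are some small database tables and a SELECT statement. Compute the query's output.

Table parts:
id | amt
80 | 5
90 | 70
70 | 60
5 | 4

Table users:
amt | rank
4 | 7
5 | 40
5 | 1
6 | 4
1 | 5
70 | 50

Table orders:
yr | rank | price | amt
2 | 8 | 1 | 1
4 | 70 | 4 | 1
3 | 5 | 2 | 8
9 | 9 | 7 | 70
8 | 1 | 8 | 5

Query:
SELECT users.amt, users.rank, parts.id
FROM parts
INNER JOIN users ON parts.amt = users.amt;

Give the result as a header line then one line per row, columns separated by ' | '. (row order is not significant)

== RESULT ==
users.amt | users.rank | parts.id
5 | 40 | 80
5 | 1 | 80
70 | 50 | 90
4 | 7 | 5

Derivation:
After JOIN users (4 rows):
parts.id | parts.amt | users.amt | users.rank
80 | 5 | 5 | 40
80 | 5 | 5 | 1
90 | 70 | 70 | 50
5 | 4 | 4 | 7
After SELECT (4 rows):
users.amt | users.rank | parts.id
5 | 40 | 80
5 | 1 | 80
70 | 50 | 90
4 | 7 | 5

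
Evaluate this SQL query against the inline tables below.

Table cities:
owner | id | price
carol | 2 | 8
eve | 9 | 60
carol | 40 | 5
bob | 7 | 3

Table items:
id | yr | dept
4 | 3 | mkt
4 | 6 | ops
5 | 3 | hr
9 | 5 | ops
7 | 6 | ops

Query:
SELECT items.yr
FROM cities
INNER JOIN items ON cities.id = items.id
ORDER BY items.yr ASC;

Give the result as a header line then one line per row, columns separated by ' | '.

== RESULT ==
items.yr
5
6

Derivation:
After JOIN items (2 rows):
cities.owner | cities.id | cities.price | items.id | items.yr | items.dept
eve | 9 | 60 | 9 | 5 | ops
bob | 7 | 3 | 7 | 6 | ops
After SELECT (2 rows):
items.yr
5
6
After ORDER BY (2 rows):
items.yr
5
6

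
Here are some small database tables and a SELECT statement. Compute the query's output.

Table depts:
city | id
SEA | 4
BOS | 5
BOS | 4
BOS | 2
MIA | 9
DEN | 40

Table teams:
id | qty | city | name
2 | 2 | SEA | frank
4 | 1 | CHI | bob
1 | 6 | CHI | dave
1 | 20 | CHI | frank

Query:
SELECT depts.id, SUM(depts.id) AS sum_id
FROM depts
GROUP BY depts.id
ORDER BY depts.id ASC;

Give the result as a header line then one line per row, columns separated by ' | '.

== RESULT ==
depts.id | sum_id
2 | 2
4 | 8
5 | 5
9 | 9
40 | 40

Derivation:
After GROUP BY (5 rows):
depts.id | sum_id
4 | 8
5 | 5
2 | 2
9 | 9
40 | 40
After ORDER BY (5 rows):
depts.id | sum_id
2 | 2
4 | 8
5 | 5
9 | 9
40 | 40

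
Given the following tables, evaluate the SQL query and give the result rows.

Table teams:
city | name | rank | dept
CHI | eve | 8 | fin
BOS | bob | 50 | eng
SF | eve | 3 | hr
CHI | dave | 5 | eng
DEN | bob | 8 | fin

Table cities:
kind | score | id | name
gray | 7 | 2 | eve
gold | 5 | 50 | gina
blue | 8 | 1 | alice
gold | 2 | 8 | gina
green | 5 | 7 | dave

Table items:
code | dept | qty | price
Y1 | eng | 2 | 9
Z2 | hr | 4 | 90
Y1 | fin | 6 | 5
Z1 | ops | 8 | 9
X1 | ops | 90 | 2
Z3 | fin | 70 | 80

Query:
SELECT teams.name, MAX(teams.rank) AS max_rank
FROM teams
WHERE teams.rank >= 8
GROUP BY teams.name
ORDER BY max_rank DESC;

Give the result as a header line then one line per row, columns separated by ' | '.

After WHERE (3 rows):
teams.city | teams.name | teams.rank | teams.dept
CHI | eve | 8 | fin
BOS | bob | 50 | eng
DEN | bob | 8 | fin
After GROUP BY (2 rows):
teams.name | max_rank
eve | 8
bob | 50
After ORDER BY (2 rows):
teams.name | max_rank
bob | 50
eve | 8

== RESULT ==
teams.name | max_rank
bob | 50
eve | 8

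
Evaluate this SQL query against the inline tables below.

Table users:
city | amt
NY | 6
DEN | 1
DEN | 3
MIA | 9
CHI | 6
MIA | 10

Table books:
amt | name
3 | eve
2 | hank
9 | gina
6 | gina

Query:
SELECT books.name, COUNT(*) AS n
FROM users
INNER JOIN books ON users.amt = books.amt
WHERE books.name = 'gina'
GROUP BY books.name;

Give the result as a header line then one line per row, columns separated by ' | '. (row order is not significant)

After JOIN books (4 rows):
users.city | users.amt | books.amt | books.name
NY | 6 | 6 | gina
DEN | 3 | 3 | eve
MIA | 9 | 9 | gina
CHI | 6 | 6 | gina
After WHERE (3 rows):
users.city | users.amt | books.amt | books.name
NY | 6 | 6 | gina
MIA | 9 | 9 | gina
CHI | 6 | 6 | gina
After GROUP BY (1 rows):
books.name | n
gina | 3

== RESULT ==
books.name | n
gina | 3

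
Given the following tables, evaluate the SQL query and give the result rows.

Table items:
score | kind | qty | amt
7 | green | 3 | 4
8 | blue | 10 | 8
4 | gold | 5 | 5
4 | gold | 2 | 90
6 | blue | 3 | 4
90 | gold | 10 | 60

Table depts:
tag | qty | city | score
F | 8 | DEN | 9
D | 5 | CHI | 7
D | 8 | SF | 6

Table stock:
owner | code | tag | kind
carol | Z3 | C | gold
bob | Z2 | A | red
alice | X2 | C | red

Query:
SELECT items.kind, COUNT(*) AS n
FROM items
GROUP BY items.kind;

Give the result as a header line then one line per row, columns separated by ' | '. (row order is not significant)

== RESULT ==
items.kind | n
green | 1
blue | 2
gold | 3

Derivation:
After GROUP BY (3 rows):
items.kind | n
green | 1
blue | 2
gold | 3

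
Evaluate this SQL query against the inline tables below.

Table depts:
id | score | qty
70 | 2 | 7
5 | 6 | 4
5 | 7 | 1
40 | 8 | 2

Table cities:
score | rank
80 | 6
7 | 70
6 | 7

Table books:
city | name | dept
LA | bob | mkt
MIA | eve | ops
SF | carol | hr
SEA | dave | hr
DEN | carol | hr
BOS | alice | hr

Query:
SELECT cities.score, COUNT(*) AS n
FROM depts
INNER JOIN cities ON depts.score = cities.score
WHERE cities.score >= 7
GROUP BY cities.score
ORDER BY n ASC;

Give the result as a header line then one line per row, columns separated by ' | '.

== RESULT ==
cities.score | n
7 | 1

Derivation:
After JOIN cities (2 rows):
depts.id | depts.score | depts.qty | cities.score | cities.rank
5 | 6 | 4 | 6 | 7
5 | 7 | 1 | 7 | 70
After WHERE (1 rows):
depts.id | depts.score | depts.qty | cities.score | cities.rank
5 | 7 | 1 | 7 | 70
After GROUP BY (1 rows):
cities.score | n
7 | 1
After ORDER BY (1 rows):
cities.score | n
7 | 1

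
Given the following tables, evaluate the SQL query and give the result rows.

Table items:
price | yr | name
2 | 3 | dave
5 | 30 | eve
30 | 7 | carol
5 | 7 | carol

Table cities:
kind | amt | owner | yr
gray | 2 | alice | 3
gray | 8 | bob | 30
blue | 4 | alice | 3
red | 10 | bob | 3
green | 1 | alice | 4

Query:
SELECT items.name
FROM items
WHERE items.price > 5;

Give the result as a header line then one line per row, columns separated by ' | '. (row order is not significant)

After WHERE (1 rows):
items.price | items.yr | items.name
30 | 7 | carol
After SELECT (1 rows):
items.name
carol

== RESULT ==
items.name
carol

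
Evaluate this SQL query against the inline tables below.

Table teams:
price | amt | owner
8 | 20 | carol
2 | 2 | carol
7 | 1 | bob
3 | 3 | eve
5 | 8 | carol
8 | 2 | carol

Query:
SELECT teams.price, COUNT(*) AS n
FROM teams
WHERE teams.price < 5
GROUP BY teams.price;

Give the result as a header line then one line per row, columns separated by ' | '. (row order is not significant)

== RESULT ==
teams.price | n
2 | 1
3 | 1

Derivation:
After WHERE (2 rows):
teams.price | teams.amt | teams.owner
2 | 2 | carol
3 | 3 | eve
After GROUP BY (2 rows):
teams.price | n
2 | 1
3 | 1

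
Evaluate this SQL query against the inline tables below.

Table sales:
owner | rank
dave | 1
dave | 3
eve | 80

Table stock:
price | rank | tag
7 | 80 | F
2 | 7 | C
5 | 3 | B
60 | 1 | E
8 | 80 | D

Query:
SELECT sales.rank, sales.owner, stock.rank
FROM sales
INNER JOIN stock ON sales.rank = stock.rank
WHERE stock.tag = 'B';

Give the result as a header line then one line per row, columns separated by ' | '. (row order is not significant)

After JOIN stock (4 rows):
sales.owner | sales.rank | stock.price | stock.rank | stock.tag
dave | 1 | 60 | 1 | E
dave | 3 | 5 | 3 | B
eve | 80 | 7 | 80 | F
eve | 80 | 8 | 80 | D
After WHERE (1 rows):
sales.owner | sales.rank | stock.price | stock.rank | stock.tag
dave | 3 | 5 | 3 | B
After SELECT (1 rows):
sales.rank | sales.owner | stock.rank
3 | dave | 3

== RESULT ==
sales.rank | sales.owner | stock.rank
3 | dave | 3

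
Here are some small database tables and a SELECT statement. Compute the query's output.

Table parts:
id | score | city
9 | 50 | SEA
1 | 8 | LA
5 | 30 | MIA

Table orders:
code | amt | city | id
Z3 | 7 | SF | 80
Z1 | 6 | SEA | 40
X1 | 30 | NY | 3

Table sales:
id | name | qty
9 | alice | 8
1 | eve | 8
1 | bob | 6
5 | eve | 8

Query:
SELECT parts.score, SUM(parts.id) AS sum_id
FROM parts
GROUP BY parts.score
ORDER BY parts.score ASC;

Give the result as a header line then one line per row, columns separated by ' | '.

After GROUP BY (3 rows):
parts.score | sum_id
50 | 9
8 | 1
30 | 5
After ORDER BY (3 rows):
parts.score | sum_id
8 | 1
30 | 5
50 | 9

== RESULT ==
parts.score | sum_id
8 | 1
30 | 5
50 | 9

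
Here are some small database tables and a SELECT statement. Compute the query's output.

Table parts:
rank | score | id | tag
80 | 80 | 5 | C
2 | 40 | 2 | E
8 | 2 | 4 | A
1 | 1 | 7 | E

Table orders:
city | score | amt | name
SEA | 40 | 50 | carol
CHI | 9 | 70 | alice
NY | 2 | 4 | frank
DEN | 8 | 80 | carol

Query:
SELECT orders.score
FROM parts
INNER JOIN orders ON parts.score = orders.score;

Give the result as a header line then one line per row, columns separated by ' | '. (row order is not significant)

== RESULT ==
orders.score
40
2

Derivation:
After JOIN orders (2 rows):
parts.rank | parts.score | parts.id | parts.tag | orders.city | orders.score | orders.amt | orders.name
2 | 40 | 2 | E | SEA | 40 | 50 | carol
8 | 2 | 4 | A | NY | 2 | 4 | frank
After SELECT (2 rows):
orders.score
40
2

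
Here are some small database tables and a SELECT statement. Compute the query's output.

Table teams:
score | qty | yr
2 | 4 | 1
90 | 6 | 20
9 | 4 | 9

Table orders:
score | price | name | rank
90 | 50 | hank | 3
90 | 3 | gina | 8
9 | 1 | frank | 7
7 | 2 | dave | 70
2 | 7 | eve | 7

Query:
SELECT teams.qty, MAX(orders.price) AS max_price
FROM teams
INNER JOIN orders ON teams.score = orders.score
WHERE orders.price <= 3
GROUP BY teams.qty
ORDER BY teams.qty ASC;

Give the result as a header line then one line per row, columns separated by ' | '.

After JOIN orders (4 rows):
teams.score | teams.qty | teams.yr | orders.score | orders.price | orders.name | orders.rank
2 | 4 | 1 | 2 | 7 | eve | 7
90 | 6 | 20 | 90 | 50 | hank | 3
90 | 6 | 20 | 90 | 3 | gina | 8
9 | 4 | 9 | 9 | 1 | frank | 7
After WHERE (2 rows):
teams.score | teams.qty | teams.yr | orders.score | orders.price | orders.name | orders.rank
90 | 6 | 20 | 90 | 3 | gina | 8
9 | 4 | 9 | 9 | 1 | frank | 7
After GROUP BY (2 rows):
teams.qty | max_price
6 | 3
4 | 1
After ORDER BY (2 rows):
teams.qty | max_price
4 | 1
6 | 3

== RESULT ==
teams.qty | max_price
4 | 1
6 | 3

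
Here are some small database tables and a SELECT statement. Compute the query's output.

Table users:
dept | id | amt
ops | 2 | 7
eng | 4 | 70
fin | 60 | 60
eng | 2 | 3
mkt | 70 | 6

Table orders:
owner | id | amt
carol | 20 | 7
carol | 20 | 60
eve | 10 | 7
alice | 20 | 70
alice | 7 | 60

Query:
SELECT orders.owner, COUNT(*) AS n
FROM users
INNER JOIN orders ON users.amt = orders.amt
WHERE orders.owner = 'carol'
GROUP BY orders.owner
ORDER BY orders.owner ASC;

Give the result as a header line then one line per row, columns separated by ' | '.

After JOIN orders (5 rows):
users.dept | users.id | users.amt | orders.owner | orders.id | orders.amt
ops | 2 | 7 | carol | 20 | 7
ops | 2 | 7 | eve | 10 | 7
eng | 4 | 70 | alice | 20 | 70
fin | 60 | 60 | carol | 20 | 60
fin | 60 | 60 | alice | 7 | 60
After WHERE (2 rows):
users.dept | users.id | users.amt | orders.owner | orders.id | orders.amt
ops | 2 | 7 | carol | 20 | 7
fin | 60 | 60 | carol | 20 | 60
After GROUP BY (1 rows):
orders.owner | n
carol | 2
After ORDER BY (1 rows):
orders.owner | n
carol | 2

== RESULT ==
orders.owner | n
carol | 2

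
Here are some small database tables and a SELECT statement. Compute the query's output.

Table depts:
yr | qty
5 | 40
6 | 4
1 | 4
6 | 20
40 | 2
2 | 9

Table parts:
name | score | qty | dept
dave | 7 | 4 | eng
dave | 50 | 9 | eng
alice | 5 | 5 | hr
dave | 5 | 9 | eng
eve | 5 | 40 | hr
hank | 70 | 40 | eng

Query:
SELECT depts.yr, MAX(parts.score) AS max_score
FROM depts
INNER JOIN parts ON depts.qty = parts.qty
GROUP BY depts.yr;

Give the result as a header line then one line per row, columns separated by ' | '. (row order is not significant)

== RESULT ==
depts.yr | max_score
5 | 70
6 | 7
1 | 7
2 | 50

Derivation:
After JOIN parts (6 rows):
depts.yr | depts.qty | parts.name | parts.score | parts.qty | parts.dept
5 | 40 | eve | 5 | 40 | hr
5 | 40 | hank | 70 | 40 | eng
6 | 4 | dave | 7 | 4 | eng
1 | 4 | dave | 7 | 4 | eng
2 | 9 | dave | 50 | 9 | eng
2 | 9 | dave | 5 | 9 | eng
After GROUP BY (4 rows):
depts.yr | max_score
5 | 70
6 | 7
1 | 7
2 | 50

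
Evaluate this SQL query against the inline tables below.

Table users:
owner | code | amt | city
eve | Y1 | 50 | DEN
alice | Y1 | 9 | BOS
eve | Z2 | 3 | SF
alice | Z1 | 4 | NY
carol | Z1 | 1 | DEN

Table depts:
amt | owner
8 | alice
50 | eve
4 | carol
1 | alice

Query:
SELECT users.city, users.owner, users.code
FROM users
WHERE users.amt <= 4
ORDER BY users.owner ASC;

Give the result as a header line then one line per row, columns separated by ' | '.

== RESULT ==
users.city | users.owner | users.code
NY | alice | Z1
DEN | carol | Z1
SF | eve | Z2

Derivation:
After WHERE (3 rows):
users.owner | users.code | users.amt | users.city
eve | Z2 | 3 | SF
alice | Z1 | 4 | NY
carol | Z1 | 1 | DEN
After SELECT (3 rows):
users.city | users.owner | users.code
SF | eve | Z2
NY | alice | Z1
DEN | carol | Z1
After ORDER BY (3 rows):
users.city | users.owner | users.code
NY | alice | Z1
DEN | carol | Z1
SF | eve | Z2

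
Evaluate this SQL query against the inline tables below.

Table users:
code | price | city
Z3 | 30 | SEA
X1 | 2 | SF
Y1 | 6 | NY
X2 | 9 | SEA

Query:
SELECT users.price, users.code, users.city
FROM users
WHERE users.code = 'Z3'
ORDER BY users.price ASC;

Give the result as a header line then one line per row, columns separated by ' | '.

== RESULT ==
users.price | users.code | users.city
30 | Z3 | SEA

Derivation:
After WHERE (1 rows):
users.code | users.price | users.city
Z3 | 30 | SEA
After SELECT (1 rows):
users.price | users.code | users.city
30 | Z3 | SEA
After ORDER BY (1 rows):
users.price | users.code | users.city
30 | Z3 | SEA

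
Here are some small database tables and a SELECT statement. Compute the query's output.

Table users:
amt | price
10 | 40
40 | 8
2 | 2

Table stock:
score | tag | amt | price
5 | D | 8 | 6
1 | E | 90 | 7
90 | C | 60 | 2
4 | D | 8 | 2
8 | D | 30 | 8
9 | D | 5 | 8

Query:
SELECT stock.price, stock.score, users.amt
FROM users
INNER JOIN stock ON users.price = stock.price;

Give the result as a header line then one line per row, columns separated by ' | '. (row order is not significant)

== RESULT ==
stock.price | stock.score | users.amt
8 | 8 | 40
8 | 9 | 40
2 | 90 | 2
2 | 4 | 2

Derivation:
After JOIN stock (4 rows):
users.amt | users.price | stock.score | stock.tag | stock.amt | stock.price
40 | 8 | 8 | D | 30 | 8
40 | 8 | 9 | D | 5 | 8
2 | 2 | 90 | C | 60 | 2
2 | 2 | 4 | D | 8 | 2
After SELECT (4 rows):
stock.price | stock.score | users.amt
8 | 8 | 40
8 | 9 | 40
2 | 90 | 2
2 | 4 | 2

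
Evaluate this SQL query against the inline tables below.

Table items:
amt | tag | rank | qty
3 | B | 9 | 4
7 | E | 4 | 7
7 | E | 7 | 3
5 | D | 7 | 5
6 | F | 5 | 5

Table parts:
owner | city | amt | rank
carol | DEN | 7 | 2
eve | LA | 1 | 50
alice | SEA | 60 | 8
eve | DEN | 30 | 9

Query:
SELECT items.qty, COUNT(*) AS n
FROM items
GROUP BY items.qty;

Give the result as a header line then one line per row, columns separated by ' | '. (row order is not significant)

== RESULT ==
items.qty | n
4 | 1
7 | 1
3 | 1
5 | 2

Derivation:
After GROUP BY (4 rows):
items.qty | n
4 | 1
7 | 1
3 | 1
5 | 2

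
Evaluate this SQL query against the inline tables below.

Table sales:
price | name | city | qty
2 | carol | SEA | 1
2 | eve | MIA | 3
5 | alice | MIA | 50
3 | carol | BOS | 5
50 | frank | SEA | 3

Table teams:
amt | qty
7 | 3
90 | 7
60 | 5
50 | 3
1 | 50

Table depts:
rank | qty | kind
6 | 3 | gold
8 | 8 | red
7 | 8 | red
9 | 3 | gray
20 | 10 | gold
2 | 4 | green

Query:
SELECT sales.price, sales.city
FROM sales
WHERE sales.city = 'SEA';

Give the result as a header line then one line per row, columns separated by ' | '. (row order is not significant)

After WHERE (2 rows):
sales.price | sales.name | sales.city | sales.qty
2 | carol | SEA | 1
50 | frank | SEA | 3
After SELECT (2 rows):
sales.price | sales.city
2 | SEA
50 | SEA

== RESULT ==
sales.price | sales.city
2 | SEA
50 | SEA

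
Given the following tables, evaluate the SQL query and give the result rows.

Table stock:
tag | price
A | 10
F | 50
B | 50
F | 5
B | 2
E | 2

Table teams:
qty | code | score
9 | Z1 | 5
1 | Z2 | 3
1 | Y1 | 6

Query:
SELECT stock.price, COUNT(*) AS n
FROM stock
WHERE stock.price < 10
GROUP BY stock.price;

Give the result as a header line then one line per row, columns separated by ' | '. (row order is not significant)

After WHERE (3 rows):
stock.tag | stock.price
F | 5
B | 2
E | 2
After GROUP BY (2 rows):
stock.price | n
5 | 1
2 | 2

== RESULT ==
stock.price | n
5 | 1
2 | 2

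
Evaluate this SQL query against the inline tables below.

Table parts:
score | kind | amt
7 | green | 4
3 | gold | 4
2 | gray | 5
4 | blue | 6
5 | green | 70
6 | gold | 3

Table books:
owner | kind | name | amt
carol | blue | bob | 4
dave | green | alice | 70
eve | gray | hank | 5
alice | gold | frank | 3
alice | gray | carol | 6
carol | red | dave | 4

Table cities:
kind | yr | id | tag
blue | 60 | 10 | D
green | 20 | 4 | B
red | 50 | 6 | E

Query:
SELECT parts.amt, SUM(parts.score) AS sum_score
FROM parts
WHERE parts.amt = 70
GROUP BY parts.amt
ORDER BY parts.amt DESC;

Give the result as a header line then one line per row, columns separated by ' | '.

== RESULT ==
parts.amt | sum_score
70 | 5

Derivation:
After WHERE (1 rows):
parts.score | parts.kind | parts.amt
5 | green | 70
After GROUP BY (1 rows):
parts.amt | sum_score
70 | 5
After ORDER BY (1 rows):
parts.amt | sum_score
70 | 5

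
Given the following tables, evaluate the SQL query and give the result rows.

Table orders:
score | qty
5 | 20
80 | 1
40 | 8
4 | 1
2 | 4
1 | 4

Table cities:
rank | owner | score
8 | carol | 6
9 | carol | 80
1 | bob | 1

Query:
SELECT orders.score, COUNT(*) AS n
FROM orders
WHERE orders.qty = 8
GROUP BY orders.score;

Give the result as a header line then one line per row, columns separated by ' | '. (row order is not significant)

After WHERE (1 rows):
orders.score | orders.qty
40 | 8
After GROUP BY (1 rows):
orders.score | n
40 | 1

== RESULT ==
orders.score | n
40 | 1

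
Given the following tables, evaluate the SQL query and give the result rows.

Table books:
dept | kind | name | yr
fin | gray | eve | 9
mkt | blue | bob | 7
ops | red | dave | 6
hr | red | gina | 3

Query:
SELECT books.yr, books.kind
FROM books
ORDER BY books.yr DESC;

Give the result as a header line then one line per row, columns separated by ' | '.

== RESULT ==
books.yr | books.kind
9 | gray
7 | blue
6 | red
3 | red

Derivation:
After SELECT (4 rows):
books.yr | books.kind
9 | gray
7 | blue
6 | red
3 | red
After ORDER BY (4 rows):
books.yr | books.kind
9 | gray
7 | blue
6 | red
3 | red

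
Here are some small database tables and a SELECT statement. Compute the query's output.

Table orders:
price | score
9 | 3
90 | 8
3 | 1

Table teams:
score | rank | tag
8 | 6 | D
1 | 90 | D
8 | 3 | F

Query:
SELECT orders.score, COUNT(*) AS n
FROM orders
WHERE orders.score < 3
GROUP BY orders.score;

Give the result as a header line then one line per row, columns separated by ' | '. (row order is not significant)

After WHERE (1 rows):
orders.price | orders.score
3 | 1
After GROUP BY (1 rows):
orders.score | n
1 | 1

== RESULT ==
orders.score | n
1 | 1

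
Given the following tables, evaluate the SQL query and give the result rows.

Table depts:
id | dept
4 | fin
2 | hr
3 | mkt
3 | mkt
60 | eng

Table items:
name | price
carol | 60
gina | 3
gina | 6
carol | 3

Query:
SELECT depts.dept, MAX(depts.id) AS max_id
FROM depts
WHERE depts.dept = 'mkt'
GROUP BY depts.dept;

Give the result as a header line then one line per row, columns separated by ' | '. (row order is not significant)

== RESULT ==
depts.dept | max_id
mkt | 3

Derivation:
After WHERE (2 rows):
depts.id | depts.dept
3 | mkt
3 | mkt
After GROUP BY (1 rows):
depts.dept | max_id
mkt | 3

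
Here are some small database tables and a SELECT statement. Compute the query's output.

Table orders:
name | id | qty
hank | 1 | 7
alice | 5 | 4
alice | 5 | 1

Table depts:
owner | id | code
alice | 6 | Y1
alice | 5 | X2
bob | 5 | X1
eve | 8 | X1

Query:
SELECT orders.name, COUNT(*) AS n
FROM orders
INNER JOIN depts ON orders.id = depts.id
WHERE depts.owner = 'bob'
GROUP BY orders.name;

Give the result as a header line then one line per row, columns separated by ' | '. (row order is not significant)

After JOIN depts (4 rows):
orders.name | orders.id | orders.qty | depts.owner | depts.id | depts.code
alice | 5 | 4 | alice | 5 | X2
alice | 5 | 4 | bob | 5 | X1
alice | 5 | 1 | alice | 5 | X2
alice | 5 | 1 | bob | 5 | X1
After WHERE (2 rows):
orders.name | orders.id | orders.qty | depts.owner | depts.id | depts.code
alice | 5 | 4 | bob | 5 | X1
alice | 5 | 1 | bob | 5 | X1
After GROUP BY (1 rows):
orders.name | n
alice | 2

== RESULT ==
orders.name | n
alice | 2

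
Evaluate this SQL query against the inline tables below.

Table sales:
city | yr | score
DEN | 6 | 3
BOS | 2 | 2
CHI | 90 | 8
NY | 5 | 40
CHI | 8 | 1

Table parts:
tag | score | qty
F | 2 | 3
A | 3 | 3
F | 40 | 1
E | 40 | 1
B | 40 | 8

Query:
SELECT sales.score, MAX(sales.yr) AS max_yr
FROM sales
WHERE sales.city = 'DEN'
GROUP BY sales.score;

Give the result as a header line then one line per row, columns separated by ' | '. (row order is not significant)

After WHERE (1 rows):
sales.city | sales.yr | sales.score
DEN | 6 | 3
After GROUP BY (1 rows):
sales.score | max_yr
3 | 6

== RESULT ==
sales.score | max_yr
3 | 6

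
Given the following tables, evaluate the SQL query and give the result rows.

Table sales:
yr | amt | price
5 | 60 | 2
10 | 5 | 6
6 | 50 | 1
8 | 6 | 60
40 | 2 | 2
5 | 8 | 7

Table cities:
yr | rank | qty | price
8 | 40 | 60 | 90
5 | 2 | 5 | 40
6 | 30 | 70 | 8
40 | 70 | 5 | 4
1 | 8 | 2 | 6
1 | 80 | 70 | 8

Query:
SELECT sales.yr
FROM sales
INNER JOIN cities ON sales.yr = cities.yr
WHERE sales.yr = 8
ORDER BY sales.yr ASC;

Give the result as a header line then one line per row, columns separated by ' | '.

== RESULT ==
sales.yr
8

Derivation:
After JOIN cities (5 rows):
sales.yr | sales.amt | sales.price | cities.yr | cities.rank | cities.qty | cities.price
5 | 60 | 2 | 5 | 2 | 5 | 40
6 | 50 | 1 | 6 | 30 | 70 | 8
8 | 6 | 60 | 8 | 40 | 60 | 90
40 | 2 | 2 | 40 | 70 | 5 | 4
5 | 8 | 7 | 5 | 2 | 5 | 40
After WHERE (1 rows):
sales.yr | sales.amt | sales.price | cities.yr | cities.rank | cities.qty | cities.price
8 | 6 | 60 | 8 | 40 | 60 | 90
After SELECT (1 rows):
sales.yr
8
After ORDER BY (1 rows):
sales.yr
8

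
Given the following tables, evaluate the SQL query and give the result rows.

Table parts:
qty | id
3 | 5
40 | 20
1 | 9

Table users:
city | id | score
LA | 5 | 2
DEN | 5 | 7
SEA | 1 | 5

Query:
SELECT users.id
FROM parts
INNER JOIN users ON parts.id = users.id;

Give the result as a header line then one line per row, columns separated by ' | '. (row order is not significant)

== RESULT ==
users.id
5
5

Derivation:
After JOIN users (2 rows):
parts.qty | parts.id | users.city | users.id | users.score
3 | 5 | LA | 5 | 2
3 | 5 | DEN | 5 | 7
After SELECT (2 rows):
users.id
5
5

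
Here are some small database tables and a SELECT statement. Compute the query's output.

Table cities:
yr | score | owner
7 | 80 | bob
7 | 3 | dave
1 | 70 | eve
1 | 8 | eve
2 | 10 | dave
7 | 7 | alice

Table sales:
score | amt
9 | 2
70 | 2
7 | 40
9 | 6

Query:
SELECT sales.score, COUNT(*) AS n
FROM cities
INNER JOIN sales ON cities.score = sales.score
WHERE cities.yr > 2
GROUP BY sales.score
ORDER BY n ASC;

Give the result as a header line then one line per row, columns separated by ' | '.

After JOIN sales (2 rows):
cities.yr | cities.score | cities.owner | sales.score | sales.amt
1 | 70 | eve | 70 | 2
7 | 7 | alice | 7 | 40
After WHERE (1 rows):
cities.yr | cities.score | cities.owner | sales.score | sales.amt
7 | 7 | alice | 7 | 40
After GROUP BY (1 rows):
sales.score | n
7 | 1
After ORDER BY (1 rows):
sales.score | n
7 | 1

== RESULT ==
sales.score | n
7 | 1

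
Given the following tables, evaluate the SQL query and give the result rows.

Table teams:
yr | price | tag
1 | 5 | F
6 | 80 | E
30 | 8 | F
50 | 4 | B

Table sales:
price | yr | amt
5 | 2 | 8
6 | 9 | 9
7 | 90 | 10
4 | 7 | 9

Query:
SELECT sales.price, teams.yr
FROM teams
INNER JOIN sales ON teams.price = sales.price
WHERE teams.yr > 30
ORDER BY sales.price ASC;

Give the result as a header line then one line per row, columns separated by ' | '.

== RESULT ==
sales.price | teams.yr
4 | 50

Derivation:
After JOIN sales (2 rows):
teams.yr | teams.price | teams.tag | sales.price | sales.yr | sales.amt
1 | 5 | F | 5 | 2 | 8
50 | 4 | B | 4 | 7 | 9
After WHERE (1 rows):
teams.yr | teams.price | teams.tag | sales.price | sales.yr | sales.amt
50 | 4 | B | 4 | 7 | 9
After SELECT (1 rows):
sales.price | teams.yr
4 | 50
After ORDER BY (1 rows):
sales.price | teams.yr
4 | 50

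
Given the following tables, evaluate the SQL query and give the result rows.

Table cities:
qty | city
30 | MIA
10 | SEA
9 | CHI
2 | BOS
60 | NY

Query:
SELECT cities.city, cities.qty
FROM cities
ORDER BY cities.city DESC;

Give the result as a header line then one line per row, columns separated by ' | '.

== RESULT ==
cities.city | cities.qty
SEA | 10
NY | 60
MIA | 30
CHI | 9
BOS | 2

Derivation:
After SELECT (5 rows):
cities.city | cities.qty
MIA | 30
SEA | 10
CHI | 9
BOS | 2
NY | 60
After ORDER BY (5 rows):
cities.city | cities.qty
SEA | 10
NY | 60
MIA | 30
CHI | 9
BOS | 2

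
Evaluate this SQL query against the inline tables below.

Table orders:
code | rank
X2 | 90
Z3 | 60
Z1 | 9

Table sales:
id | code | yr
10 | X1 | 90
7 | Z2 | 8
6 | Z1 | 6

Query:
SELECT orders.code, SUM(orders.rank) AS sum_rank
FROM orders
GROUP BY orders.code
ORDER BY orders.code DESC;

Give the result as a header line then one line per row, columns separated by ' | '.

== RESULT ==
orders.code | sum_rank
Z3 | 60
Z1 | 9
X2 | 90

Derivation:
After GROUP BY (3 rows):
orders.code | sum_rank
X2 | 90
Z3 | 60
Z1 | 9
After ORDER BY (3 rows):
orders.code | sum_rank
Z3 | 60
Z1 | 9
X2 | 90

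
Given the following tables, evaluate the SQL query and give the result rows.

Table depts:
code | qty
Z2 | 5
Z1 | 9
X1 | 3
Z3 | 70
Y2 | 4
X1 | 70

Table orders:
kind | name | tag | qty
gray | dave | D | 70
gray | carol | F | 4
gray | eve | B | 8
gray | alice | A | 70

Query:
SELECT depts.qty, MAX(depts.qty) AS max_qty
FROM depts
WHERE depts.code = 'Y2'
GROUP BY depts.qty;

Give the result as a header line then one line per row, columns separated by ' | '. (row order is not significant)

== RESULT ==
depts.qty | max_qty
4 | 4

Derivation:
After WHERE (1 rows):
depts.code | depts.qty
Y2 | 4
After GROUP BY (1 rows):
depts.qty | max_qty
4 | 4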